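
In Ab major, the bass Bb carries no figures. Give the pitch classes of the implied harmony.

An unfigured bass implies 5/3.
A third above Bb in this key is Db.
A fifth above Bb in this key is F.
Together with the bass Bb, this spells Bb minor in root position.

Bb, Db, F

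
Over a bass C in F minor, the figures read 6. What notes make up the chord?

C, Eb, Ab

The written figures 6 are shorthand for 6/3: the 3 is implied.
A third above C in this key is Eb.
A sixth above C in this key is Ab.
Together with the bass C, this spells Ab major in first inversion.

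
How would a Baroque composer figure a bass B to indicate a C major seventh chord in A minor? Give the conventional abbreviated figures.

4/2

B is the seventh of C major seventh, so the chord is in third inversion.
A seventh chord in third inversion is figured 6/4/2, conventionally abbreviated 4/2.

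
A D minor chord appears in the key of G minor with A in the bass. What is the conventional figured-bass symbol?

6/4

A is the fifth of D minor, so the chord is in second inversion.
A triad in second inversion is figured 6/4, conventionally abbreviated 6/4.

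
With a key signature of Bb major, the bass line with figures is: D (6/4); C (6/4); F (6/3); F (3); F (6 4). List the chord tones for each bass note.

D, G, Bb | C, F, A | F, A, D | F, A, C | F, Bb, D

D (6/4): D, G, Bb.
C (6/4): C, F, A.
F (6/3): F, A, D.
F (5/3): F, A, C.
F (6/4): F, Bb, D.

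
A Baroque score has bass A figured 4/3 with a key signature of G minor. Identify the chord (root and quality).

The figures 4/3 indicate a seventh chord in second inversion.
In second inversion the root lies a fourth above the bass: a fourth above A in G minor is D.
The chord tones are A, C, D, F, giving D minor seventh.

D minor seventh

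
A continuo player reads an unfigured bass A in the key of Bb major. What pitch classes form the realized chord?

A, C, Eb

An unfigured bass implies 5/3.
A third above A in this key is C.
A fifth above A in this key is Eb.
Together with the bass A, this spells A diminished in root position.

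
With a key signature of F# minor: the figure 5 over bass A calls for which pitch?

Counting 4 letter steps above A lands on E; in F# minor, that letter is E.

E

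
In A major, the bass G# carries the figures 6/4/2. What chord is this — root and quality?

The figures 6/4/2 indicate a seventh chord in third inversion.
In third inversion the root lies a second above the bass: a second above G# in A major is A.
The chord tones are G#, A, C#, E, giving A major seventh.

A major seventh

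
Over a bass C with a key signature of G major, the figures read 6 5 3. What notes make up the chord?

A third above C in this key is E.
A fifth above C in this key is G.
A sixth above C in this key is A.
Together with the bass C, this spells A minor seventh in first inversion.

C, E, G, A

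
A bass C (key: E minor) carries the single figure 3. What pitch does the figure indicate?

Counting 2 letter steps above C lands on E; in E minor, that letter is E.

E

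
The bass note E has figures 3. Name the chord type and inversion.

3 is shorthand for 5/3.
Intervals of 5/3 above the bass form a triad; the bass is the root, so this is root position.

triad, root position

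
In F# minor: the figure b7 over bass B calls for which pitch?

Counting 6 letter steps above B lands on A; in F# minor, that letter is A.
The b7 figure lowers it a semitone, giving Ab.

Ab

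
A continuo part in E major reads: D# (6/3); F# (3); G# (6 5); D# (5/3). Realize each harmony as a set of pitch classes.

D#, F#, B | F#, A, C# | G#, B, D#, E | D#, F#, A

D# (6/3): D#, F#, B.
F# (5/3): F#, A, C#.
G# (6/5/3): G#, B, D#, E.
D# (5/3): D#, F#, A.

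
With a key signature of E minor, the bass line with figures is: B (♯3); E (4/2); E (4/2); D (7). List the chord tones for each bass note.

B (5/#3): B, D#, F#.
E (6/4/2): E, F#, A, C.
E (6/4/2): E, F#, A, C.
D (7/5/3): D, F#, A, C.

B, D#, F# | E, F#, A, C | E, F#, A, C | D, F#, A, C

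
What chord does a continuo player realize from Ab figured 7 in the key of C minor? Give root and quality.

The figures 7 indicate a seventh chord in root position.
In root position the bass is the root, so the root is Ab.
The chord tones are Ab, C, Eb, G, giving Ab major seventh.

Ab major seventh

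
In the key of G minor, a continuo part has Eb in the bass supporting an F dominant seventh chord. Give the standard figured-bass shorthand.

4/2

Eb is the seventh of F dominant seventh, so the chord is in third inversion.
A seventh chord in third inversion is figured 6/4/2, conventionally abbreviated 4/2.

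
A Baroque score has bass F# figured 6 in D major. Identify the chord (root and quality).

D major

The figures 6 indicate a triad in first inversion.
In first inversion the root lies a sixth above the bass: a sixth above F# in D major is D.
The chord tones are F#, A, D, giving D major.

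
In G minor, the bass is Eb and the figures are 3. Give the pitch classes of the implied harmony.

Eb, G, Bb

The written figures 3 are shorthand for 5/3: the 5 is implied.
A third above Eb in this key is G.
A fifth above Eb in this key is Bb.
Together with the bass Eb, this spells Eb major in root position.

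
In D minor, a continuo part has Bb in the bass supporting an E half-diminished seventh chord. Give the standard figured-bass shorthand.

Bb is the fifth of E half-diminished seventh, so the chord is in second inversion.
A seventh chord in second inversion is figured 6/4/3, conventionally abbreviated 4/3.

4/3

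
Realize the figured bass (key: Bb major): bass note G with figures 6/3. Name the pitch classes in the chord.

A third above G in this key is Bb.
A sixth above G in this key is Eb.
Together with the bass G, this spells Eb major in first inversion.

G, Bb, Eb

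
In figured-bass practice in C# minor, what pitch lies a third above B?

D#

Counting 2 letter steps above B lands on D; in C# minor, that letter is D#.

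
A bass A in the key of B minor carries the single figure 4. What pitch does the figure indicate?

D

Counting 3 letter steps above A lands on D; in B minor, that letter is D.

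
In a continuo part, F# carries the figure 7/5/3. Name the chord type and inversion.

seventh chord, root position

Intervals of 7/5/3 above the bass form a seventh chord; the bass is the root, so this is root position.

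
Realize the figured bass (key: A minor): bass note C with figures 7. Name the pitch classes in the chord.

The written figures 7 are shorthand for 7/5/3: the 5/3 are implied.
A third above C in this key is E.
A fifth above C in this key is G.
A seventh above C in this key is B.
Together with the bass C, this spells C major seventh in root position.

C, E, G, B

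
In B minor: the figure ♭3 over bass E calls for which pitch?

Gb

Counting 2 letter steps above E lands on G; in B minor, that letter is G.
The b3 figure lowers it a semitone, giving Gb.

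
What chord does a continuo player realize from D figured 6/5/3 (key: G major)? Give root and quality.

B minor seventh

The figures 6/5/3 indicate a seventh chord in first inversion.
In first inversion the root lies a sixth above the bass: a sixth above D in G major is B.
The chord tones are D, F#, A, B, giving B minor seventh.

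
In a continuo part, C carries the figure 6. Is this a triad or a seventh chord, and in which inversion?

6 is shorthand for 6/3.
Intervals of 6/3 above the bass form a triad; the bass is the third, so this is first inversion.

triad, first inversion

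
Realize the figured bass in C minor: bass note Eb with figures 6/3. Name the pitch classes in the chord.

A third above Eb in this key is G.
A sixth above Eb in this key is C.
Together with the bass Eb, this spells C minor in first inversion.

Eb, G, C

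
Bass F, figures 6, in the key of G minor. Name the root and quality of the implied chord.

The figures 6 indicate a triad in first inversion.
In first inversion the root lies a sixth above the bass: a sixth above F in G minor is D.
The chord tones are F, A, D, giving D minor.

D minor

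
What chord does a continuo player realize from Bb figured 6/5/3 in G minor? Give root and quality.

The figures 6/5/3 indicate a seventh chord in first inversion.
In first inversion the root lies a sixth above the bass: a sixth above Bb in G minor is G.
The chord tones are Bb, D, F, G, giving G minor seventh.

G minor seventh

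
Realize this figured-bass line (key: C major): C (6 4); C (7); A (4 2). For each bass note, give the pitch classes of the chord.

C, F, A | C, E, G, B | A, B, D, F

C (6/4): C, F, A.
C (7/5/3): C, E, G, B.
A (6/4/2): A, B, D, F.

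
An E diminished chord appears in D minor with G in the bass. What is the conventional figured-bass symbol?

G is the third of E diminished, so the chord is in first inversion.
A triad in first inversion is figured 6/3, conventionally abbreviated 6.

6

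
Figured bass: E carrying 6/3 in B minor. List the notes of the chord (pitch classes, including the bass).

A third above E in this key is G.
A sixth above E in this key is C#.
Together with the bass E, this spells C# diminished in first inversion.

E, G, C#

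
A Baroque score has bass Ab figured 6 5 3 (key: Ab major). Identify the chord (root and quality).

F minor seventh

The figures 6 5 3 indicate a seventh chord in first inversion.
In first inversion the root lies a sixth above the bass: a sixth above Ab in Ab major is F.
The chord tones are Ab, C, Eb, F, giving F minor seventh.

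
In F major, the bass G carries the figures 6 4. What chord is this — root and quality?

The figures 6 4 indicate a triad in second inversion.
In second inversion the root lies a fourth above the bass: a fourth above G in F major is C.
The chord tones are G, C, E, giving C major.

C major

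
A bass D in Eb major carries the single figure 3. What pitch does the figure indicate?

Counting 2 letter steps above D lands on F; in Eb major, that letter is F.

F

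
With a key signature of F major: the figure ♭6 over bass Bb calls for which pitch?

Counting 5 letter steps above Bb lands on G; in F major, that letter is G.
The b6 figure lowers it a semitone, giving Gb.

Gb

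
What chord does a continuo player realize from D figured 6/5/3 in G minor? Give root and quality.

The figures 6/5/3 indicate a seventh chord in first inversion.
In first inversion the root lies a sixth above the bass: a sixth above D in G minor is Bb.
The chord tones are D, F, A, Bb, giving Bb major seventh.

Bb major seventh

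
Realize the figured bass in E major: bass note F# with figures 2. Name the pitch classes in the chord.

F#, G#, B, D#

The written figures 2 are shorthand for 6/4/2: the 6/4 are implied.
A second above F# in this key is G#.
A fourth above F# in this key is B.
A sixth above F# in this key is D#.
Together with the bass F#, this spells G# minor seventh in third inversion.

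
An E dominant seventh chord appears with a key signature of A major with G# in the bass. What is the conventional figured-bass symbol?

G# is the third of E dominant seventh, so the chord is in first inversion.
A seventh chord in first inversion is figured 6/5/3, conventionally abbreviated 6/5.

6/5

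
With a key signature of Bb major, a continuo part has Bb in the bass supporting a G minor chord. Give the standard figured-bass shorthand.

Bb is the third of G minor, so the chord is in first inversion.
A triad in first inversion is figured 6/3, conventionally abbreviated 6.

6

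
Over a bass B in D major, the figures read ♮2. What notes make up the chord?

The written figures ♮2 are shorthand for 6/4/2: the 6/4 are implied.
A second above B in this key is C#, made natural (C) by the ♮ figure.
A fourth above B in this key is E.
A sixth above B in this key is G.
Together with the bass B, this spells C major seventh in third inversion.

B, C, E, G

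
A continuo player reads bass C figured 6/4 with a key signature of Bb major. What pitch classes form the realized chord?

A fourth above C in this key is F.
A sixth above C in this key is A.
Together with the bass C, this spells F major in second inversion.

C, F, A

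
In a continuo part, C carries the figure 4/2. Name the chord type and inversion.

4/2 is shorthand for 6/4/2.
Intervals of 6/4/2 above the bass form a seventh chord; the bass is the seventh, so this is third inversion.

seventh chord, third inversion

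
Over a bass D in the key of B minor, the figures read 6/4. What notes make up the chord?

A fourth above D in this key is G.
A sixth above D in this key is B.
Together with the bass D, this spells G major in second inversion.

D, G, B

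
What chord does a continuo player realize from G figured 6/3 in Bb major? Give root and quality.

The figures 6/3 indicate a triad in first inversion.
In first inversion the root lies a sixth above the bass: a sixth above G in Bb major is Eb.
The chord tones are G, Bb, Eb, giving Eb major.

Eb major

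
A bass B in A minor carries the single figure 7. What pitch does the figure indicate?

A

Counting 6 letter steps above B lands on A; in A minor, that letter is A.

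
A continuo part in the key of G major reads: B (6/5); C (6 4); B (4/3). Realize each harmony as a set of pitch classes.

B, D, F#, G | C, F#, A | B, D, E, G

B (6/5/3): B, D, F#, G.
C (6/4): C, F#, A.
B (6/4/3): B, D, E, G.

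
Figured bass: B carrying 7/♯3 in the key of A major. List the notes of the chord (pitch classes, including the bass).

The written figures 7/♯3 are shorthand for 7/5/3: the 5 is implied.
A third above B in this key is D, raised to D# by the sharp.
A fifth above B in this key is F#.
A seventh above B in this key is A.
Together with the bass B, this spells B dominant seventh in root position.

B, D#, F#, A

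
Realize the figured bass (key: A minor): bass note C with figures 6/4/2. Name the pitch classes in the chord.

A second above C in this key is D.
A fourth above C in this key is F.
A sixth above C in this key is A.
Together with the bass C, this spells D minor seventh in third inversion.

C, D, F, A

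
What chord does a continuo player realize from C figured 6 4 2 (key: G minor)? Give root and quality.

D minor seventh

The figures 6 4 2 indicate a seventh chord in third inversion.
In third inversion the root lies a second above the bass: a second above C in G minor is D.
The chord tones are C, D, F, A, giving D minor seventh.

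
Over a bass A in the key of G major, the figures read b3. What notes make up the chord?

A, Cb, E

The written figures b3 are shorthand for 5/3: the 5 is implied.
A third above A in this key is C, lowered to Cb by the flat.
A fifth above A in this key is E.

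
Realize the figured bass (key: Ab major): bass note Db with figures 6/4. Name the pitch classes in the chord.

Db, G, Bb

A fourth above Db in this key is G.
A sixth above Db in this key is Bb.
Together with the bass Db, this spells G diminished in second inversion.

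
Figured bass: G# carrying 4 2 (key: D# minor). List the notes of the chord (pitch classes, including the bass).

The written figures 4 2 are shorthand for 6/4/2: the 6 is implied.
A second above G# in this key is A#.
A fourth above G# in this key is C#.
A sixth above G# in this key is E#.
Together with the bass G#, this spells A# minor seventh in third inversion.

G#, A#, C#, E#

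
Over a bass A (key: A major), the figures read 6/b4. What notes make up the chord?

A fourth above A in this key is D, lowered to Db by the flat.
A sixth above A in this key is F#.

A, Db, F#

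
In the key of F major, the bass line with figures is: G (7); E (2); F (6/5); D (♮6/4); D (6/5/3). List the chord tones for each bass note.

G, Bb, D, F | E, F, A, C | F, A, C, D | D, G, B | D, F, A, Bb

G (7/5/3): G, Bb, D, F.
E (6/4/2): E, F, A, C.
F (6/5/3): F, A, C, D.
D (♮6/4): D, G, B.
D (6/5/3): D, F, A, Bb.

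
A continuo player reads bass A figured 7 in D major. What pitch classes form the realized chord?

The written figures 7 are shorthand for 7/5/3: the 5/3 are implied.
A third above A in this key is C#.
A fifth above A in this key is E.
A seventh above A in this key is G.
Together with the bass A, this spells A dominant seventh in root position.

A, C#, E, G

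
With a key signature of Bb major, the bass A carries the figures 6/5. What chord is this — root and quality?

F dominant seventh

The figures 6/5 indicate a seventh chord in first inversion.
In first inversion the root lies a sixth above the bass: a sixth above A in Bb major is F.
The chord tones are A, C, Eb, F, giving F dominant seventh.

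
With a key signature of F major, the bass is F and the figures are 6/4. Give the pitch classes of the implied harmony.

F, Bb, D

A fourth above F in this key is Bb.
A sixth above F in this key is D.
Together with the bass F, this spells Bb major in second inversion.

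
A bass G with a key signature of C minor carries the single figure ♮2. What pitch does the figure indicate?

Counting 1 letter step above G lands on A; in C minor, that letter is Ab.
The ♮2 figure makes it natural, giving A.

A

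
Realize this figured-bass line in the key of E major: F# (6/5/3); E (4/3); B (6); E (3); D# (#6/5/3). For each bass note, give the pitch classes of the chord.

F#, A, C#, D# | E, G#, A, C# | B, D#, G# | E, G#, B | D#, F#, A, B#

F# (6/5/3): F#, A, C#, D#.
E (6/4/3): E, G#, A, C#.
B (6/3): B, D#, G#.
E (5/3): E, G#, B.
D# (#6/5/3): D#, F#, A, B#.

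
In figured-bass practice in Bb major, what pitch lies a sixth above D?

Bb

Counting 5 letter steps above D lands on B; in Bb major, that letter is Bb.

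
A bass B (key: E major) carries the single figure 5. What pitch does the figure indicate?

Counting 4 letter steps above B lands on F; in E major, that letter is F#.

F#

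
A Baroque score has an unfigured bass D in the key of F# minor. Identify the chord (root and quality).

An unfigured bass indicates a triad in root position.
In root position the bass is the root, so the root is D.
The chord tones are D, F#, A, giving D major.

D major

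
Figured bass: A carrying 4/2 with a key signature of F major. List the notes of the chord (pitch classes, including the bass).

The written figures 4/2 are shorthand for 6/4/2: the 6 is implied.
A second above A in this key is Bb.
A fourth above A in this key is D.
A sixth above A in this key is F.
Together with the bass A, this spells Bb major seventh in third inversion.

A, Bb, D, F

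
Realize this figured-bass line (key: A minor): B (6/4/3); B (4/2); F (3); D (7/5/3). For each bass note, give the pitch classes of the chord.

B (6/4/3): B, D, E, G.
B (6/4/2): B, C, E, G.
F (5/3): F, A, C.
D (7/5/3): D, F, A, C.

B, D, E, G | B, C, E, G | F, A, C | D, F, A, C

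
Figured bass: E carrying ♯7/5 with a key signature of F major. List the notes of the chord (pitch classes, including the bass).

The written figures ♯7/5 are shorthand for 7/5/3: the 3 is implied.
A third above E in this key is G.
A fifth above E in this key is Bb.
A seventh above E in this key is D, raised to D# by the sharp.

E, G, Bb, D#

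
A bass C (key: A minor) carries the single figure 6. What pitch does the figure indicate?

A

Counting 5 letter steps above C lands on A; in A minor, that letter is A.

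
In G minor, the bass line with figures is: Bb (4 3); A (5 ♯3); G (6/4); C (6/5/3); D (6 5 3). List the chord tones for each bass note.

Bb, D, Eb, G | A, C#, Eb | G, C, Eb | C, Eb, G, A | D, F, A, Bb

Bb (6/4/3): Bb, D, Eb, G.
A (5/#3): A, C#, Eb.
G (6/4): G, C, Eb.
C (6/5/3): C, Eb, G, A.
D (6/5/3): D, F, A, Bb.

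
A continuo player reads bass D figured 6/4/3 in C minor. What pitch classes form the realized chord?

D, F, G, Bb

A third above D in this key is F.
A fourth above D in this key is G.
A sixth above D in this key is Bb.
Together with the bass D, this spells G minor seventh in second inversion.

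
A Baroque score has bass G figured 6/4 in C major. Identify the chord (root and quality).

C major

The figures 6/4 indicate a triad in second inversion.
In second inversion the root lies a fourth above the bass: a fourth above G in C major is C.
The chord tones are G, C, E, giving C major.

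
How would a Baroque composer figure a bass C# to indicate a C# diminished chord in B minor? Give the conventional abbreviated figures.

C# is the root of C# diminished, so the chord is in root position.
A triad in root position is figured 5/3, conventionally abbreviated (no figures — root-position triad).

no figures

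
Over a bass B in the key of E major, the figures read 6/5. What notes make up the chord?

B, D#, F#, G#

The written figures 6/5 are shorthand for 6/5/3: the 3 is implied.
A third above B in this key is D#.
A fifth above B in this key is F#.
A sixth above B in this key is G#.
Together with the bass B, this spells G# minor seventh in first inversion.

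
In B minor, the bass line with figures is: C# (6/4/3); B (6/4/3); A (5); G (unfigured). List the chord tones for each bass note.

C# (6/4/3): C#, E, F#, A.
B (6/4/3): B, D, E, G.
A (5/3): A, C#, E.
G (5/3): G, B, D.

C#, E, F#, A | B, D, E, G | A, C#, E | G, B, D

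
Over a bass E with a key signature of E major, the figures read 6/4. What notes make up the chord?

A fourth above E in this key is A.
A sixth above E in this key is C#.
Together with the bass E, this spells A major in second inversion.

E, A, C#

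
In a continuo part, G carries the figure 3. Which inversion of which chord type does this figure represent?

triad, root position

3 is shorthand for 5/3.
Intervals of 5/3 above the bass form a triad; the bass is the root, so this is root position.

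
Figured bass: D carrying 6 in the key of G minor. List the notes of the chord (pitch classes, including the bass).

The written figures 6 are shorthand for 6/3: the 3 is implied.
A third above D in this key is F.
A sixth above D in this key is Bb.
Together with the bass D, this spells Bb major in first inversion.

D, F, Bb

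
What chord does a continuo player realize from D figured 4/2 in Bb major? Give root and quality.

Eb major seventh

The figures 4/2 indicate a seventh chord in third inversion.
In third inversion the root lies a second above the bass: a second above D in Bb major is Eb.
The chord tones are D, Eb, G, Bb, giving Eb major seventh.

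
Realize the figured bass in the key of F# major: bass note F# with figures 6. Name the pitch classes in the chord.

The written figures 6 are shorthand for 6/3: the 3 is implied.
A third above F# in this key is A#.
A sixth above F# in this key is D#.
Together with the bass F#, this spells D# minor in first inversion.

F#, A#, D#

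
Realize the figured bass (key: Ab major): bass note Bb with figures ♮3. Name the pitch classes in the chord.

Bb, D, F

The written figures ♮3 are shorthand for 5/3: the 5 is implied.
A third above Bb in this key is Db, made natural (D) by the ♮ figure.
A fifth above Bb in this key is F.
Together with the bass Bb, this spells Bb major in root position.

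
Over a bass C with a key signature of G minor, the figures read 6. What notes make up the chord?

C, Eb, A

The written figures 6 are shorthand for 6/3: the 3 is implied.
A third above C in this key is Eb.
A sixth above C in this key is A.
Together with the bass C, this spells A diminished in first inversion.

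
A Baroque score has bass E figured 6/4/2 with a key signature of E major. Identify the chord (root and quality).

The figures 6/4/2 indicate a seventh chord in third inversion.
In third inversion the root lies a second above the bass: a second above E in E major is F#.
The chord tones are E, F#, A, C#, giving F# minor seventh.

F# minor seventh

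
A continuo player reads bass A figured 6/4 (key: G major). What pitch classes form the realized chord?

A fourth above A in this key is D.
A sixth above A in this key is F#.
Together with the bass A, this spells D major in second inversion.

A, D, F#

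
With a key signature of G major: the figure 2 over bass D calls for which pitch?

Counting 1 letter step above D lands on E; in G major, that letter is E.

E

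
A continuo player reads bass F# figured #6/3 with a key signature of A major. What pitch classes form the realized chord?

F#, A, D#

A third above F# in this key is A.
A sixth above F# in this key is D, raised to D# by the sharp.
Together with the bass F#, this spells D# diminished in first inversion.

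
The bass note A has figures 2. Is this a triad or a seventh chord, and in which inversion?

2 is shorthand for 6/4/2.
Intervals of 6/4/2 above the bass form a seventh chord; the bass is the seventh, so this is third inversion.

seventh chord, third inversion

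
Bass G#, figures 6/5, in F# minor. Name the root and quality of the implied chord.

E dominant seventh

The figures 6/5 indicate a seventh chord in first inversion.
In first inversion the root lies a sixth above the bass: a sixth above G# in F# minor is E.
The chord tones are G#, B, D, E, giving E dominant seventh.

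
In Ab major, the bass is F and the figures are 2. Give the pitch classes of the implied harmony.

F, G, Bb, Db

The written figures 2 are shorthand for 6/4/2: the 6/4 are implied.
A second above F in this key is G.
A fourth above F in this key is Bb.
A sixth above F in this key is Db.
Together with the bass F, this spells G half-diminished seventh in third inversion.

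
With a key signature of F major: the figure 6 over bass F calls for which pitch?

Counting 5 letter steps above F lands on D; in F major, that letter is D.

D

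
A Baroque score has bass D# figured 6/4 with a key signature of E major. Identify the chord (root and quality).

G# minor

The figures 6/4 indicate a triad in second inversion.
In second inversion the root lies a fourth above the bass: a fourth above D# in E major is G#.
The chord tones are D#, G#, B, giving G# minor.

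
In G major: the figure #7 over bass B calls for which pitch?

A#

Counting 6 letter steps above B lands on A; in G major, that letter is A.
The #7 figure raises it a semitone, giving A#.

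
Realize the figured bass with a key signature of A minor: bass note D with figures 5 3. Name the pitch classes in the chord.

A third above D in this key is F.
A fifth above D in this key is A.
Together with the bass D, this spells D minor in root position.

D, F, A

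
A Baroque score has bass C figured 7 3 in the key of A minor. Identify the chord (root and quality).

C major seventh

The figures 7 3 indicate a seventh chord in root position.
In root position the bass is the root, so the root is C.
The chord tones are C, E, G, B, giving C major seventh.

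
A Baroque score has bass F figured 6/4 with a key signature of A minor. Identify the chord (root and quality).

B diminished

The figures 6/4 indicate a triad in second inversion.
In second inversion the root lies a fourth above the bass: a fourth above F in A minor is B.
The chord tones are F, B, D, giving B diminished.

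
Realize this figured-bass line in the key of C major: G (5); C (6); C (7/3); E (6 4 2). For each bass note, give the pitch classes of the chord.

G (5/3): G, B, D.
C (6/3): C, E, A.
C (7/5/3): C, E, G, B.
E (6/4/2): E, F, A, C.

G, B, D | C, E, A | C, E, G, B | E, F, A, C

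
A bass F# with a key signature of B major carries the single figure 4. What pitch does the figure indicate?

Counting 3 letter steps above F# lands on B; in B major, that letter is B.

B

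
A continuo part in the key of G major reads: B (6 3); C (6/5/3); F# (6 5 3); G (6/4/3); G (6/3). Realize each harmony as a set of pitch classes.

B, D, G | C, E, G, A | F#, A, C, D | G, B, C, E | G, B, E

B (6/3): B, D, G.
C (6/5/3): C, E, G, A.
F# (6/5/3): F#, A, C, D.
G (6/4/3): G, B, C, E.
G (6/3): G, B, E.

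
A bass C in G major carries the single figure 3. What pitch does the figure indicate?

Counting 2 letter steps above C lands on E; in G major, that letter is E.

E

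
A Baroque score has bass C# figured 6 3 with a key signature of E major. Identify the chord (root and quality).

A major

The figures 6 3 indicate a triad in first inversion.
In first inversion the root lies a sixth above the bass: a sixth above C# in E major is A.
The chord tones are C#, E, A, giving A major.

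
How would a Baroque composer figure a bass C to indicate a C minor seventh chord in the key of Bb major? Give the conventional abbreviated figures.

7

C is the root of C minor seventh, so the chord is in root position.
A seventh chord in root position is figured 7/5/3, conventionally abbreviated 7.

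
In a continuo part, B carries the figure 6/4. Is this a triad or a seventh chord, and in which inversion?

triad, second inversion

Intervals of 6/4 above the bass form a triad; the bass is the fifth, so this is second inversion.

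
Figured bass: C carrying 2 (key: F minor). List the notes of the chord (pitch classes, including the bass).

C, Db, F, Ab

The written figures 2 are shorthand for 6/4/2: the 6/4 are implied.
A second above C in this key is Db.
A fourth above C in this key is F.
A sixth above C in this key is Ab.
Together with the bass C, this spells Db major seventh in third inversion.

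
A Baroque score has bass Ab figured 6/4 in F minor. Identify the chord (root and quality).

The figures 6/4 indicate a triad in second inversion.
In second inversion the root lies a fourth above the bass: a fourth above Ab in F minor is Db.
The chord tones are Ab, Db, F, giving Db major.

Db major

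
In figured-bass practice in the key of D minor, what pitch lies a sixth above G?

E

Counting 5 letter steps above G lands on E; in D minor, that letter is E.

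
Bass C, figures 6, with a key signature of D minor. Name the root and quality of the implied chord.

The figures 6 indicate a triad in first inversion.
In first inversion the root lies a sixth above the bass: a sixth above C in D minor is A.
The chord tones are C, E, A, giving A minor.

A minor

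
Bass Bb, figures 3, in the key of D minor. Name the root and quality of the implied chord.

The figures 3 indicate a triad in root position.
In root position the bass is the root, so the root is Bb.
The chord tones are Bb, D, F, giving Bb major.

Bb major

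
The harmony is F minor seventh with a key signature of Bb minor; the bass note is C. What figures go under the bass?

C is the fifth of F minor seventh, so the chord is in second inversion.
A seventh chord in second inversion is figured 6/4/3, conventionally abbreviated 4/3.

4/3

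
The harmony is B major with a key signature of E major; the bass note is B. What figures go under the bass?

B is the root of B major, so the chord is in root position.
A triad in root position is figured 5/3, conventionally abbreviated (no figures — root-position triad).

no figures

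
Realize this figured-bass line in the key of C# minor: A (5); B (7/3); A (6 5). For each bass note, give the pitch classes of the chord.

A (5/3): A, C#, E.
B (7/5/3): B, D#, F#, A.
A (6/5/3): A, C#, E, F#.

A, C#, E | B, D#, F#, A | A, C#, E, F#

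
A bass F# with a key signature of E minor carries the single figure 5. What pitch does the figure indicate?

C

Counting 4 letter steps above F# lands on C; in E minor, that letter is C.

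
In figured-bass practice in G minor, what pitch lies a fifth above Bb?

F

Counting 4 letter steps above Bb lands on F; in G minor, that letter is F.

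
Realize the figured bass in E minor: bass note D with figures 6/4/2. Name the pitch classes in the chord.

D, E, G, B

A second above D in this key is E.
A fourth above D in this key is G.
A sixth above D in this key is B.
Together with the bass D, this spells E minor seventh in third inversion.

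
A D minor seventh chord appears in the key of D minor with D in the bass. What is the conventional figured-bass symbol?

7

D is the root of D minor seventh, so the chord is in root position.
A seventh chord in root position is figured 7/5/3, conventionally abbreviated 7.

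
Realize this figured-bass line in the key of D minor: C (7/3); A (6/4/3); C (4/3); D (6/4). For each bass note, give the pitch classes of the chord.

C, E, G, Bb | A, C, D, F | C, E, F, A | D, G, Bb

C (7/5/3): C, E, G, Bb.
A (6/4/3): A, C, D, F.
C (6/4/3): C, E, F, A.
D (6/4): D, G, Bb.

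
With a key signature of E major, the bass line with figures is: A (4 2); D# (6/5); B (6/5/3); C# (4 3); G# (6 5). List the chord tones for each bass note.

A (6/4/2): A, B, D#, F#.
D# (6/5/3): D#, F#, A, B.
B (6/5/3): B, D#, F#, G#.
C# (6/4/3): C#, E, F#, A.
G# (6/5/3): G#, B, D#, E.

A, B, D#, F# | D#, F#, A, B | B, D#, F#, G# | C#, E, F#, A | G#, B, D#, E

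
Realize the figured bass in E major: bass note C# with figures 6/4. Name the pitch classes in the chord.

C#, F#, A

A fourth above C# in this key is F#.
A sixth above C# in this key is A.
Together with the bass C#, this spells F# minor in second inversion.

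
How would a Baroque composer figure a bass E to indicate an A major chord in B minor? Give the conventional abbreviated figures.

E is the fifth of A major, so the chord is in second inversion.
A triad in second inversion is figured 6/4, conventionally abbreviated 6/4.

6/4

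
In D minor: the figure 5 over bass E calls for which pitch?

Counting 4 letter steps above E lands on B; in D minor, that letter is Bb.

Bb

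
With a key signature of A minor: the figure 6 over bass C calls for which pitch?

A

Counting 5 letter steps above C lands on A; in A minor, that letter is A.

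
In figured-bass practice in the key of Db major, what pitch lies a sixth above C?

Ab

Counting 5 letter steps above C lands on A; in Db major, that letter is Ab.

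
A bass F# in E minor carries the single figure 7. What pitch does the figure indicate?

E

Counting 6 letter steps above F# lands on E; in E minor, that letter is E.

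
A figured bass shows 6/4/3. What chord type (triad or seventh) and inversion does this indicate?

seventh chord, second inversion

Intervals of 6/4/3 above the bass form a seventh chord; the bass is the fifth, so this is second inversion.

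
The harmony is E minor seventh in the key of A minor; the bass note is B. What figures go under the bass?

B is the fifth of E minor seventh, so the chord is in second inversion.
A seventh chord in second inversion is figured 6/4/3, conventionally abbreviated 4/3.

4/3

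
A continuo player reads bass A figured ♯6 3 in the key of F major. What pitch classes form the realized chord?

A third above A in this key is C.
A sixth above A in this key is F, raised to F# by the sharp.
Together with the bass A, this spells F# diminished in first inversion.

A, C, F#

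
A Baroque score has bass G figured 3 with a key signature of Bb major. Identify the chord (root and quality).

G minor

The figures 3 indicate a triad in root position.
In root position the bass is the root, so the root is G.
The chord tones are G, Bb, D, giving G minor.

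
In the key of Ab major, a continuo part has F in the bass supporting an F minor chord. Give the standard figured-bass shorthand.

no figures

F is the root of F minor, so the chord is in root position.
A triad in root position is figured 5/3, conventionally abbreviated (no figures — root-position triad).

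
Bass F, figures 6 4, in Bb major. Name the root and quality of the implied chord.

The figures 6 4 indicate a triad in second inversion.
In second inversion the root lies a fourth above the bass: a fourth above F in Bb major is Bb.
The chord tones are F, Bb, D, giving Bb major.

Bb major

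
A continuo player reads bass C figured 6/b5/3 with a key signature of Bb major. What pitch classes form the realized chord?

A third above C in this key is Eb.
A fifth above C in this key is G, lowered to Gb by the flat.
A sixth above C in this key is A.
Together with the bass C, this spells A diminished seventh in first inversion.

C, Eb, Gb, A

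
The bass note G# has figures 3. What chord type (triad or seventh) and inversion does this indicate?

3 is shorthand for 5/3.
Intervals of 5/3 above the bass form a triad; the bass is the root, so this is root position.

triad, root position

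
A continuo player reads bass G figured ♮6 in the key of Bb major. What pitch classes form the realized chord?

G, Bb, E

The written figures ♮6 are shorthand for 6/3: the 3 is implied.
A third above G in this key is Bb.
A sixth above G in this key is Eb, made natural (E) by the ♮ figure.
Together with the bass G, this spells E diminished in first inversion.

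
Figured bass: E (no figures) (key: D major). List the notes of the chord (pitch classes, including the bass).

An unfigured bass implies 5/3.
A third above E in this key is G.
A fifth above E in this key is B.
Together with the bass E, this spells E minor in root position.

E, G, B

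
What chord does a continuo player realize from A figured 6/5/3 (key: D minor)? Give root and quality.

The figures 6/5/3 indicate a seventh chord in first inversion.
In first inversion the root lies a sixth above the bass: a sixth above A in D minor is F.
The chord tones are A, C, E, F, giving F major seventh.

F major seventh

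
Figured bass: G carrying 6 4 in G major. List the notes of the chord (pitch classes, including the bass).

G, C, E

A fourth above G in this key is C.
A sixth above G in this key is E.
Together with the bass G, this spells C major in second inversion.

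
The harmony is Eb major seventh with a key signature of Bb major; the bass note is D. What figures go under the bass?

4/2

D is the seventh of Eb major seventh, so the chord is in third inversion.
A seventh chord in third inversion is figured 6/4/2, conventionally abbreviated 4/2.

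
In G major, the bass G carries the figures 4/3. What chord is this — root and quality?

The figures 4/3 indicate a seventh chord in second inversion.
In second inversion the root lies a fourth above the bass: a fourth above G in G major is C.
The chord tones are G, B, C, E, giving C major seventh.

C major seventh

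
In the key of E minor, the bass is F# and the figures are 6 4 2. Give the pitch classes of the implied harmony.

A second above F# in this key is G.
A fourth above F# in this key is B.
A sixth above F# in this key is D.
Together with the bass F#, this spells G major seventh in third inversion.

F#, G, B, D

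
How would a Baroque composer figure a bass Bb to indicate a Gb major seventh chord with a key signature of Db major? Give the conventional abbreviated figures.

Bb is the third of Gb major seventh, so the chord is in first inversion.
A seventh chord in first inversion is figured 6/5/3, conventionally abbreviated 6/5.

6/5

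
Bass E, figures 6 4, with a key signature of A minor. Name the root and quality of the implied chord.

The figures 6 4 indicate a triad in second inversion.
In second inversion the root lies a fourth above the bass: a fourth above E in A minor is A.
The chord tones are E, A, C, giving A minor.

A minor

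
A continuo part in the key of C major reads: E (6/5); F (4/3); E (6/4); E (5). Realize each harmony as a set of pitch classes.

E (6/5/3): E, G, B, C.
F (6/4/3): F, A, B, D.
E (6/4): E, A, C.
E (5/3): E, G, B.

E, G, B, C | F, A, B, D | E, A, C | E, G, B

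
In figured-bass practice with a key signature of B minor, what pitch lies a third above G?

B

Counting 2 letter steps above G lands on B; in B minor, that letter is B.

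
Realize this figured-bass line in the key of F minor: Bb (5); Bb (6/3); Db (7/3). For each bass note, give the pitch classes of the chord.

Bb, Db, F | Bb, Db, G | Db, F, Ab, C

Bb (5/3): Bb, Db, F.
Bb (6/3): Bb, Db, G.
Db (7/5/3): Db, F, Ab, C.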